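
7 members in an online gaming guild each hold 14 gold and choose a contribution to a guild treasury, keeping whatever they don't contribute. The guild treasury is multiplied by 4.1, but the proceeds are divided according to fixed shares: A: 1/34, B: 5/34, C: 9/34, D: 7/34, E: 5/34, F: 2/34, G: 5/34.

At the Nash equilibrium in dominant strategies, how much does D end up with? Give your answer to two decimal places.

25.82 gold

Each unit j contributes comes back to j as 4.1 × (j's share), so j prefers to contribute only if that share exceeds 1/4.1 = 0.2439; otherwise keeping the unit dominates.
C alone (share 9/34) is above the threshold, contributing 14; the remaining 6 contribute 0. Total contributed: 14.
D keeps 14 and receives 4.1 × 14 × 7/34 = 11.82 from the guild treasury, for a payoff of 25.82.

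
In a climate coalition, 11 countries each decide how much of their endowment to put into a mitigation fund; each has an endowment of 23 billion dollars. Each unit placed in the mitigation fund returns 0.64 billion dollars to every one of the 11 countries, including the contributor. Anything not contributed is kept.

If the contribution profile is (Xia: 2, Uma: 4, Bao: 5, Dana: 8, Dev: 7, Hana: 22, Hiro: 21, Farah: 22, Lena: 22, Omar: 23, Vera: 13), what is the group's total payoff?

1152.96 billion dollars

Total contributed: 2 + 4 + 5 + 8 + 7 + 22 + 21 + 22 + 22 + 23 + 13 = 149; total kept: 11 × 23 − 149 = 104.
The mitigation fund pays out 0.64 × 11 × 149 = 1048.96 in aggregate.
Group total = 104 + 1048.96 = 1152.96.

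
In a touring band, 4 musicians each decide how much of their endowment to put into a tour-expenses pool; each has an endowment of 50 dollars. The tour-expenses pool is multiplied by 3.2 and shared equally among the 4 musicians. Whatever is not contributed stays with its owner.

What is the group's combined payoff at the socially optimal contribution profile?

640.00 dollars

Each contributed unit returns 3.200 to the group as a whole (0.8000 to each of 4 players), which exceeds 1, so the social optimum is full contribution: group total = 3.200 × 200 = 640.00.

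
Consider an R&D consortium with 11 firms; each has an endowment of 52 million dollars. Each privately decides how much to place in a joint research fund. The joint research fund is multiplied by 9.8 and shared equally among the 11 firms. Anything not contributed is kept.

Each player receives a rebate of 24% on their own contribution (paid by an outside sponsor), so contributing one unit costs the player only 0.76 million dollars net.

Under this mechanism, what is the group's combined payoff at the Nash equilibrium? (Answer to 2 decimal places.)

5742.88 million dollars

The effective private return per unit is now (9.8/11) / 0.76 = 1.1722 > 1, so every player's dominant strategy flips to full contribution.
At the Nash equilibrium everyone contributes 52. Group total payoff = 11 × (52 × 0.24 + 9.8 × 52) = 5742.88.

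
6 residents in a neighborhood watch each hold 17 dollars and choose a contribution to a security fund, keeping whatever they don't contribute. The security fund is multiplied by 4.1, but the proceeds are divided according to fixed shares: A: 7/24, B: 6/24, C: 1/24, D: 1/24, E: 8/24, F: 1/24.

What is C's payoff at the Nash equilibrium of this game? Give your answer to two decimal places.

25.71 dollars

Each unit j contributes comes back to j as 4.1 × (j's share), so j prefers to contribute only if that share exceeds 1/4.1 = 0.2439; otherwise keeping the unit dominates.
The shares above 0.2439 belong to A, B and E, contributing 17 each; the remaining 3 contribute 0. Total contributed: 51.
C keeps 17 and receives 4.1 × 51 × 1/24 = 8.71 from the security fund, for a payoff of 25.71.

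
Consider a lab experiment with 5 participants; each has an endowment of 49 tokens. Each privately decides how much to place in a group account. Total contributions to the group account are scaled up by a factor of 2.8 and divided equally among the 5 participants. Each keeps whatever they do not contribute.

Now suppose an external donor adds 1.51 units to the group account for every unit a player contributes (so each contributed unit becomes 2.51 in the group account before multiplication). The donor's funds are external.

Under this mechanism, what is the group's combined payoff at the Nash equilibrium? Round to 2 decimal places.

The effective private return per unit is now 2.8 × 2.51 / 5 = 1.4056 > 1, so every player's dominant strategy flips to full contribution.
At the Nash equilibrium everyone contributes 49. Group total payoff = 2.8 × 2.51 × 245 = 1721.86.

1721.86 tokens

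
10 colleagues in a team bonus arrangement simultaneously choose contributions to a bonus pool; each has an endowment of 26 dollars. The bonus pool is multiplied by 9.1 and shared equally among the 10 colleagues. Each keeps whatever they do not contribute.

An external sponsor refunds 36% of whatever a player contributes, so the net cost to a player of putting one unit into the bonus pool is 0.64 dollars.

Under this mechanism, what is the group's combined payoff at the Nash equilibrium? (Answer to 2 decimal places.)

Under the mechanism each unit contributed yields (9.1/10) / 0.64 = 1.4219 back to its contributor per unit of net cost, which exceeds 1, making full contribution the dominant choice for everyone.
At the Nash equilibrium everyone contributes 26. Group total payoff = 10 × (26 × 0.36 + 9.1 × 26) = 2459.60.

2459.60 dollars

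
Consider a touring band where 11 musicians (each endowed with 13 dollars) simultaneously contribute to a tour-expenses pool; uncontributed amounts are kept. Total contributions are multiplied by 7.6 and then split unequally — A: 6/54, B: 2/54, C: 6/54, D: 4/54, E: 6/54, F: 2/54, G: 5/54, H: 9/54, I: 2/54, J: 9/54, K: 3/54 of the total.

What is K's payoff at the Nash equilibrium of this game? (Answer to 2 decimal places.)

For player j, contributing a unit is worthwhile iff 7.6 × (j's share) ≥ 1, i.e. iff j's share is at least 0.1316.
H and J clear that bar, contributing 13 each; the remaining 9 contribute 0. Total contributed: 26.
K keeps 13 and receives 7.6 × 26 × 3/54 = 10.98 from the tour-expenses pool, for a payoff of 23.98.

23.98 dollars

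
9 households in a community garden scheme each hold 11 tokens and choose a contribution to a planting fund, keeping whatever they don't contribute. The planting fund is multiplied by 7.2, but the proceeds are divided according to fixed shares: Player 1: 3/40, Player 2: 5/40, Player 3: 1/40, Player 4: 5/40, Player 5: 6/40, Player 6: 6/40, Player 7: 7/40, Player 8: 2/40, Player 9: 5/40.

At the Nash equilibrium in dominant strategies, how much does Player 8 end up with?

Player j's private return per contributed unit is 7.2 × (j's share). Contributing is weakly dominant for j when that share is at least 1/7.2 = 0.1389, and contributing 0 is dominant otherwise.
Player 5, Player 6 and Player 7 clear that bar, contributing 11 each; the remaining 6 contribute 0. Total contributed: 33.
Player 8 keeps 11 and receives 7.2 × 33 × 2/40 = 11.88 from the planting fund, for a payoff of 22.88.

22.88 tokens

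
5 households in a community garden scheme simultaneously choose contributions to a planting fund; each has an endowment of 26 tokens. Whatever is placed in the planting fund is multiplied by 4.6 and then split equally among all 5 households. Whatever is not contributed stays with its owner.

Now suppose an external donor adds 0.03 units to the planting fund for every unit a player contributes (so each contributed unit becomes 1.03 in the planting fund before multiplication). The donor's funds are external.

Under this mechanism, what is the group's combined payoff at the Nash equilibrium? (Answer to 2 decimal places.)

130.00 tokens

With the mechanism, a contributed unit returns 4.6 × 1.03 / 5 = 0.9476 per unit of net cost — still below 1 — so contributing 0 remains dominant for every player.
At the Nash equilibrium no one contributes; group total payoff = 5 × 26 = 130.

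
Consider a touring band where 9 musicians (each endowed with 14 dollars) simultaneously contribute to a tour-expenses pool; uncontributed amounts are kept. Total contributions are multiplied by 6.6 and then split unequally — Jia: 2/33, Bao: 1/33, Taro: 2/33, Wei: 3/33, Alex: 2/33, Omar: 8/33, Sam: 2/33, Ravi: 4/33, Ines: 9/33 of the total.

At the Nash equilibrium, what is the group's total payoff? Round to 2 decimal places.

Each unit j contributes comes back to j as 6.6 × (j's share), so j prefers to contribute only if that share exceeds 1/6.6 = 0.1515; otherwise keeping the unit dominates.
The shares above 0.1515 belong to Omar and Ines, contributing 14 each; the remaining 7 contribute 0. Total contributed: 28.
The tour-expenses pool pays out 6.6 × 28 = 184.80 in total (split across the unequal shares, but the aggregate is all that matters for the group sum).
The 7 free-riders keep 14 each, adding 98. Group total = 98 + 184.80 = 282.80.

282.80 dollars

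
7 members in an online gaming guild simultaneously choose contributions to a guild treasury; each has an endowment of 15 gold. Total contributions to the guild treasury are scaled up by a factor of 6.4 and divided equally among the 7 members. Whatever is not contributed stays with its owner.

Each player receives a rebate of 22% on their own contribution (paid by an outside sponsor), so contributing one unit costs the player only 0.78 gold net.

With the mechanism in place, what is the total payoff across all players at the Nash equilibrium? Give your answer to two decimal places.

With the mechanism, a contributed unit returns (6.4/7) / 0.78 = 1.1722 per unit of net cost to the contributor — now above 1 — so contributing fully is weakly dominant for every player.
At the Nash equilibrium everyone contributes 15. Group total payoff = 7 × (15 × 0.22 + 6.4 × 15) = 695.10.

695.10 gold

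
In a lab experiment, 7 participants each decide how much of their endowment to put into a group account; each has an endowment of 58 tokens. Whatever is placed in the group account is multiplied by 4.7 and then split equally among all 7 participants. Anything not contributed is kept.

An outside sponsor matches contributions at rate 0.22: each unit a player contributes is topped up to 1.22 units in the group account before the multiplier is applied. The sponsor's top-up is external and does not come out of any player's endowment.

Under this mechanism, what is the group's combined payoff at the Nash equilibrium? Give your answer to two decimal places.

The effective private return is 4.7 × 1.22 / 7 = 0.8191, which is still under 1, so the mechanism doesn't change anyone's dominant strategy: zero contribution.
Everyone keeps their endowment and the group total is 7 × 58 = 406.

406.00 tokens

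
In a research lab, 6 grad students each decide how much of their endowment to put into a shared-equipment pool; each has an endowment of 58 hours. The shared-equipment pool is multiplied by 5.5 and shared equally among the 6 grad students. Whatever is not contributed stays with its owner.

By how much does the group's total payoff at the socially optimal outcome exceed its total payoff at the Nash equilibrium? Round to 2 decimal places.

1566.00 hours

Each contributed unit returns 5.5/6 = 0.9167 to its contributor — below 1 — so contributing 0 is dominant for every player. At the Nash equilibrium everyone keeps their 58, and the group total is 6 × 58 = 348.
Each contributed unit returns 5.500 to the group as a whole (0.9167 to each of 6 players), which exceeds 1, so the social optimum is full contribution: group total = 5.500 × 348 = 1914.00.
Efficiency loss = 1914.00 − 348 = 1566.00.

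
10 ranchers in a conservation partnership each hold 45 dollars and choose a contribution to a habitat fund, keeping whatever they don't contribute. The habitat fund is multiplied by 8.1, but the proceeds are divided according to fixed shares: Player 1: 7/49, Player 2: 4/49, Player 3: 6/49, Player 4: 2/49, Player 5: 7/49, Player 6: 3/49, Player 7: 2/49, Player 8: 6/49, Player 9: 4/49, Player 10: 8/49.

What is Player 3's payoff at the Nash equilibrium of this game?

A player with share s gets back 8.1·s per unit contributed, so full contribution is dominant for anyone with s > 1/8.1 = 0.1235 and zero contribution is dominant for anyone below.
Player 1, Player 5 and Player 10 clear that bar, contributing 45 each; the remaining 7 contribute 0. Total contributed: 135.
Player 3 keeps 45 and receives 8.1 × 135 × 6/49 = 133.90 from the habitat fund, for a payoff of 178.90.

178.90 dollars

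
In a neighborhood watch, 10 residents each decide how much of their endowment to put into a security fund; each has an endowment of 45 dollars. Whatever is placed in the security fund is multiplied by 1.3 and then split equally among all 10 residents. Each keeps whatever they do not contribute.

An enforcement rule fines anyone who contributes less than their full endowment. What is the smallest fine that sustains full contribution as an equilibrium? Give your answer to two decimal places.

Given the others contribute fully, the best deviation is to contribute 0 (any partial contribution still incurs the fine and gives up units whose private return 0.1300 is below 1).
Deviating from 45 to 0 saves 45 dollars but forfeits the deviator's share of the drop in the security fund: 1.3/10 × 45 = 5.85.
So the deviation gain is 45 − 5.85 = 39.15, and the fine must be at least 39.15 dollars to wipe it out.

39.15 dollars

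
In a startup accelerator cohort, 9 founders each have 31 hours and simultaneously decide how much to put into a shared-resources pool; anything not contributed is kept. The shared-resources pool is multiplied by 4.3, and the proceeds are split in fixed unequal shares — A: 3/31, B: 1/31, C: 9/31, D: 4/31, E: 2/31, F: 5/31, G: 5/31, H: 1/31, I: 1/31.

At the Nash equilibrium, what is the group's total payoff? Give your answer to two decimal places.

For player j, contributing a unit is worthwhile iff 4.3 × (j's share) ≥ 1, i.e. iff j's share is at least 0.2326.
C alone (share 9/31) is above the threshold, contributing 31; the remaining 8 contribute 0. Total contributed: 31.
The shared-resources pool pays out 4.3 × 31 = 133.30 in total (split across the unequal shares, but the aggregate is all that matters for the group sum).
The 8 free-riders keep 31 each, adding 248. Group total = 248 + 133.30 = 381.30.

381.30 hours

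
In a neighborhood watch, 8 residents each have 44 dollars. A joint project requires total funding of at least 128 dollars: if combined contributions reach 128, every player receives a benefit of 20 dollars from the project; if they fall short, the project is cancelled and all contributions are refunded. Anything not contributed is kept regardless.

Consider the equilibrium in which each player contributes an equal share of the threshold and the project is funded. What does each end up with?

48 dollars

Equal share of the threshold: 128/8 = 16.
At this profile no one gains by cutting their contribution: any cut drops the total below 128, the project is cancelled, contributions are refunded, and the deviator ends with 44, which is less than 44 − 16 + 20 = 48. Contributing more than 16 just wastes the excess. So contributing exactly 16 is a best response.
Each player's payoff: 44 − 16 + 20 = 48.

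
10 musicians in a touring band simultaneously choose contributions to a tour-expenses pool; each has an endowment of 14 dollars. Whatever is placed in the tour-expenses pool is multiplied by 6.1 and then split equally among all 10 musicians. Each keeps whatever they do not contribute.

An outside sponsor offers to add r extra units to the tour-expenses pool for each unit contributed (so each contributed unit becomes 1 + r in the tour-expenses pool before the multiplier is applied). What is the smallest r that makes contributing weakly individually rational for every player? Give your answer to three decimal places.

0.639

With matching at rate r, one contributed unit becomes (1 + r) in the tour-expenses pool and returns 6.1 × (1 + r) / 10 to the contributor.
Setting this equal to 1: 1 + r = 10/6.1 = 1.6393.
So the minimum matching rate is r = 1.6393 − 1 = 0.639.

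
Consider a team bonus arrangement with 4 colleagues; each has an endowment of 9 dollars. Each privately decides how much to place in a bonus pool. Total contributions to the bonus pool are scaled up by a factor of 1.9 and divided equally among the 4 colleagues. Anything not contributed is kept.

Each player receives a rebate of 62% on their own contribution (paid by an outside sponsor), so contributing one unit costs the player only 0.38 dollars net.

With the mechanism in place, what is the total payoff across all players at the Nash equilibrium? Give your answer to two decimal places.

90.72 dollars

The effective private return per unit is now (1.9/4) / 0.38 = 1.2500 > 1, so every player's dominant strategy flips to full contribution.
So the Nash equilibrium is full contribution by all 4; the group earns 4 × (9 × 0.62 + 1.9 × 9) = 90.72.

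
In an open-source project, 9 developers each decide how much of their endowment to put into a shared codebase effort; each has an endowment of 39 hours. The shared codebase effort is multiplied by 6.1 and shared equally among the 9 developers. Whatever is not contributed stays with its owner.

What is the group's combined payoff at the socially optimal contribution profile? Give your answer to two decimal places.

2141.10 hours

Each contributed unit returns 6.100 to the group as a whole (0.6778 to each of 9 players), which exceeds 1, so the social optimum is full contribution: group total = 6.100 × 351 = 2141.10.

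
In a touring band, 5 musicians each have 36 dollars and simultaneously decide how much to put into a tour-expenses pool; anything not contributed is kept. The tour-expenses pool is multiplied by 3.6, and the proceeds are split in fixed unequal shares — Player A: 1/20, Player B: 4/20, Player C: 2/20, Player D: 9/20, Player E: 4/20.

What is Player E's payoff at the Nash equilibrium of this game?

61.92 dollars

For player j, contributing a unit is worthwhile iff 3.6 × (j's share) ≥ 1, i.e. iff j's share is at least 0.2778.
The only share above 0.2778 is Player D's 9/20, contributing 36; the remaining 4 contribute 0. Total contributed: 36.
Player E keeps 36 and receives 3.6 × 36 × 4/20 = 25.92 from the tour-expenses pool, for a payoff of 61.92.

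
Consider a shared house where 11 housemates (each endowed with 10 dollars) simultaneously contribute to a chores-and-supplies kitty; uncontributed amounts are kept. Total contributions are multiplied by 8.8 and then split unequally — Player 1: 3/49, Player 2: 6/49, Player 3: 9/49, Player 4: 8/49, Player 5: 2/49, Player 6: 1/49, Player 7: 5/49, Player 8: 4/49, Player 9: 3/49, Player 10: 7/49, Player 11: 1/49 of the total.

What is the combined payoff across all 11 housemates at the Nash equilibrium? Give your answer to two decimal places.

For player j, contributing a unit is worthwhile iff 8.8 × (j's share) ≥ 1, i.e. iff j's share is at least 0.1136.
Player 2, Player 3, Player 4 and Player 10 are above the threshold, contributing 10 each; the remaining 7 contribute 0. Total contributed: 40.
The chores-and-supplies kitty pays out 8.8 × 40 = 352.00 in total (split across the unequal shares, but the aggregate is all that matters for the group sum).
The 7 free-riders keep 10 each, adding 70. Group total = 70 + 352.00 = 422.00.

422.00 dollars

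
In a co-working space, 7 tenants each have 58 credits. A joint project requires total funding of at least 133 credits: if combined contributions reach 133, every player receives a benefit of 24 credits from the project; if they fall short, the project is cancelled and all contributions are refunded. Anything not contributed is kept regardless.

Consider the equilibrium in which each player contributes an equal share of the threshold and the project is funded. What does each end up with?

Equal share of the threshold: 133/7 = 19.
At this profile no one gains by cutting their contribution: any cut drops the total below 133, the project is cancelled, contributions are refunded, and the deviator ends with 58, which is less than 58 − 19 + 24 = 63. Contributing more than 19 just wastes the excess. So contributing exactly 19 is a best response.
Each player's payoff: 58 − 19 + 24 = 63.

63 credits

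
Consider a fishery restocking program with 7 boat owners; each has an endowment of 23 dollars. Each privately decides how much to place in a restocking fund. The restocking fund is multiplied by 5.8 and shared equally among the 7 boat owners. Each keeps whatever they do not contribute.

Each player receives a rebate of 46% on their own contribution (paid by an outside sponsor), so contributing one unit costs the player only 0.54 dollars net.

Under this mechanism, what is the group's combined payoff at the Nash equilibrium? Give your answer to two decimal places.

The effective private return per unit is now (5.8/7) / 0.54 = 1.5344 > 1, so every player's dominant strategy flips to full contribution.
So the Nash equilibrium is full contribution by all 7; the group earns 7 × (23 × 0.46 + 5.8 × 23) = 1007.86.

1007.86 dollars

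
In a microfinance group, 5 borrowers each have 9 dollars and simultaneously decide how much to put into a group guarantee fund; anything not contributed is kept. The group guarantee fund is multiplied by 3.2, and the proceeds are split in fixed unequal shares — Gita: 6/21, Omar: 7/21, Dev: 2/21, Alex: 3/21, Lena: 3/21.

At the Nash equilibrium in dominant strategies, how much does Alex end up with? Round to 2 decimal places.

Each unit j contributes comes back to j as 3.2 × (j's share), so j prefers to contribute only if that share exceeds 1/3.2 = 0.3125; otherwise keeping the unit dominates.
Only Omar (7/21) clears that bar, contributing 9; the remaining 4 contribute 0. Total contributed: 9.
Alex keeps 9 and receives 3.2 × 9 × 3/21 = 4.11 from the group guarantee fund, for a payoff of 13.11.

13.11 dollars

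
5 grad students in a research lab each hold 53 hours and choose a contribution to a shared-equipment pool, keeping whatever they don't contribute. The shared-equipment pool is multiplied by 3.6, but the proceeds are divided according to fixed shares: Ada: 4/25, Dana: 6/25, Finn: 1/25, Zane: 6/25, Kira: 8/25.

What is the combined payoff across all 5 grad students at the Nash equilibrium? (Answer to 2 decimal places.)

Each unit j contributes comes back to j as 3.6 × (j's share), so j prefers to contribute only if that share exceeds 1/3.6 = 0.2778; otherwise keeping the unit dominates.
Kira alone (share 8/25) is above the threshold, contributing 53; the remaining 4 contribute 0. Total contributed: 53.
The shared-equipment pool pays out 3.6 × 53 = 190.80 in total (split across the unequal shares, but the aggregate is all that matters for the group sum).
The 4 free-riders keep 53 each, adding 212. Group total = 212 + 190.80 = 402.80.

402.80 hours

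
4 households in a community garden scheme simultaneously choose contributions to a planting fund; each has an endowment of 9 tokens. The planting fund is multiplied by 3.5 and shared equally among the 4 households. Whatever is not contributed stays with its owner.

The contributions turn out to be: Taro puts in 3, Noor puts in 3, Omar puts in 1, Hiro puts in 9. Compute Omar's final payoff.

Total contributed: 3 + 3 + 1 + 9 = 16.
Each receives 3.5 × 16 / 4 = 14.00 from the planting fund.
Omar keeps 9 − 1 = 8, so Omar's payoff is 8 + 14.00 = 22.00.

22.00 tokens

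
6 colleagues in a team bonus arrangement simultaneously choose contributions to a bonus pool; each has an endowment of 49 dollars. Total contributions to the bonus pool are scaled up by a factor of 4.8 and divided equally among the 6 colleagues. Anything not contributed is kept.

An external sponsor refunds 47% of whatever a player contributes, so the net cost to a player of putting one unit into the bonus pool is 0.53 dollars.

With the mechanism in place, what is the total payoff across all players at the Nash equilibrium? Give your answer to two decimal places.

1549.38 dollars

Under the mechanism each unit contributed yields (4.8/6) / 0.53 = 1.5094 back to its contributor per unit of net cost, which exceeds 1, making full contribution the dominant choice for everyone.
At the Nash equilibrium everyone contributes 49. Group total payoff = 6 × (49 × 0.47 + 4.8 × 49) = 1549.38.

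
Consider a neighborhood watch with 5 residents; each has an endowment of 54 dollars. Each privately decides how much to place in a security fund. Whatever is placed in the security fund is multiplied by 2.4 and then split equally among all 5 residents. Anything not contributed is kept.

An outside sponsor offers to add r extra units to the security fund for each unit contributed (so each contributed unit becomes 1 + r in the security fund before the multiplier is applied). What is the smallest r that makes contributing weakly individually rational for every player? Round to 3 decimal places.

1.083

With matching at rate r, one contributed unit becomes (1 + r) in the security fund and returns 2.4 × (1 + r) / 5 to the contributor.
Setting this equal to 1: 1 + r = 5/2.4 = 2.0833.
So the minimum matching rate is r = 2.0833 − 1 = 1.083.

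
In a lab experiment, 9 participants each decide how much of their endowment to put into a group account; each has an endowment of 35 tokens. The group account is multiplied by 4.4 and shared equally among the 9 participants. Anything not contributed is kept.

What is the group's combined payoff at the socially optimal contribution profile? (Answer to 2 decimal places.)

Each contributed unit returns 4.400 to the group as a whole (0.4889 to each of 9 players), which exceeds 1, so the social optimum is full contribution: group total = 4.400 × 315 = 1386.00.

1386.00 tokens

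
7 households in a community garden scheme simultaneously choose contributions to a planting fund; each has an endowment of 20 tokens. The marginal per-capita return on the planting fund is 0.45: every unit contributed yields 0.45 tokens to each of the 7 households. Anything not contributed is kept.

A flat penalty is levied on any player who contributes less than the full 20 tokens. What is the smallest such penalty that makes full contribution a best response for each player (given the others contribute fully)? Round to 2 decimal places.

11.00 tokens

Given the others contribute fully, the best deviation is to contribute 0 (any partial contribution still incurs the fine and gives up units whose private return 0.45 is below 1).
Deviating from 20 to 0 saves 20 tokens but forfeits the deviator's share of the drop in the planting fund: 0.45 × 20 = 9.00.
So the deviation gain is 20 − 9.00 = 11.00, and the fine must be at least 11.00 tokens to wipe it out.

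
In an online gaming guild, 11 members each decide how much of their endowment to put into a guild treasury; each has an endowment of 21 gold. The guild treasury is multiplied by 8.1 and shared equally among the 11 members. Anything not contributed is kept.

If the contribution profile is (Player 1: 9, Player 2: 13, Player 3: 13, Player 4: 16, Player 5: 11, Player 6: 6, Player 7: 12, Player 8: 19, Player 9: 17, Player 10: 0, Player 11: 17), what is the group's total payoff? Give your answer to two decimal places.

Total contributed: 9 + 13 + 13 + 16 + 11 + 6 + 12 + 19 + 17 + 0 + 17 = 133; total kept: 11 × 21 − 133 = 98.
The guild treasury pays out 8.1 × 133 = 1077.30 in aggregate.
Group total = 98 + 1077.30 = 1175.30.

1175.30 gold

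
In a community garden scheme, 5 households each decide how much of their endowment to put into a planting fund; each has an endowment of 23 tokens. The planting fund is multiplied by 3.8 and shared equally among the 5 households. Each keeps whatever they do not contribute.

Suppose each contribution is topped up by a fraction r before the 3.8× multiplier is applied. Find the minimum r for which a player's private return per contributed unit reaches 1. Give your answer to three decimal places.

With matching at rate r, one contributed unit becomes (1 + r) in the planting fund and returns 3.8 × (1 + r) / 5 to the contributor.
Setting this equal to 1: 1 + r = 5/3.8 = 1.3158.
So the minimum matching rate is r = 1.3158 − 1 = 0.316.

0.316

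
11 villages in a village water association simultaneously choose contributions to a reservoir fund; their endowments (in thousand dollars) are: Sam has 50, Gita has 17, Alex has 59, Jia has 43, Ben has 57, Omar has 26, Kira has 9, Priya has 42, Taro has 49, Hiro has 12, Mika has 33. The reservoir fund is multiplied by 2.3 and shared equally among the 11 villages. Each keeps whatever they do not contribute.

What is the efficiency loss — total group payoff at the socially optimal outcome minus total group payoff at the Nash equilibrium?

The private return per contributed unit is 2.3/11 = 0.2091 < 1 for every player regardless of endowment, so the Nash equilibrium is zero contribution and the group total is Σ E_j = 50 + 17 + 59 + 43 + 57 + 26 + 9 + 42 + 49 + 12 + 33 = 397.
Each contributed unit returns 2.300 to the group, so the social optimum is full contribution by everyone: group total = 2.300 × 397 = 913.10.
Efficiency loss = (2.300 − 1) × 397 = 516.10.

516.10 thousand dollars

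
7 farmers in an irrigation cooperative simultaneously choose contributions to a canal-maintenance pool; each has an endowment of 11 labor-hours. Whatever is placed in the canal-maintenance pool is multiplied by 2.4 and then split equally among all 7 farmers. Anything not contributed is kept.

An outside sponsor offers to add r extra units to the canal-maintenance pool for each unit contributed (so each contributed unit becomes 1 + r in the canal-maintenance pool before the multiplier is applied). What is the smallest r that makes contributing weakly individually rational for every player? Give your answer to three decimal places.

With matching at rate r, one contributed unit becomes (1 + r) in the canal-maintenance pool and returns 2.4 × (1 + r) / 7 to the contributor.
Setting this equal to 1: 1 + r = 7/2.4 = 2.9167.
So the minimum matching rate is r = 2.9167 − 1 = 1.917.

1.917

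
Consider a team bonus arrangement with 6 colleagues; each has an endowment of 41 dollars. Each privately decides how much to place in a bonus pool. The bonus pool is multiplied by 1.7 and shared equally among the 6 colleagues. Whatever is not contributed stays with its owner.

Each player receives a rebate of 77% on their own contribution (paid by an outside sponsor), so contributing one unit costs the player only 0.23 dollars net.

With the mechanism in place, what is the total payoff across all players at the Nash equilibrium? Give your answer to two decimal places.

607.62 dollars

Under the mechanism each unit contributed yields (1.7/6) / 0.23 = 1.2319 back to its contributor per unit of net cost, which exceeds 1, making full contribution the dominant choice for everyone.
At the Nash equilibrium everyone contributes 41. Group total payoff = 6 × (41 × 0.77 + 1.7 × 41) = 607.62.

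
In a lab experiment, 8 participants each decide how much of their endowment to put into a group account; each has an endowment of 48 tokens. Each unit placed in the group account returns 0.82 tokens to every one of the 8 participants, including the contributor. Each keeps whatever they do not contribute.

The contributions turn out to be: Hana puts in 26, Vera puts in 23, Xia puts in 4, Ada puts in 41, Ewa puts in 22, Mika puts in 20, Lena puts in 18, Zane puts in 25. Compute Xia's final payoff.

190.78 tokens

Total contributed: 26 + 23 + 4 + 41 + 22 + 20 + 18 + 25 = 179.
Each receives 0.82 × 179 = 146.78 from the group account.
Xia keeps 48 − 4 = 44, so Xia's payoff is 44 + 146.78 = 190.78.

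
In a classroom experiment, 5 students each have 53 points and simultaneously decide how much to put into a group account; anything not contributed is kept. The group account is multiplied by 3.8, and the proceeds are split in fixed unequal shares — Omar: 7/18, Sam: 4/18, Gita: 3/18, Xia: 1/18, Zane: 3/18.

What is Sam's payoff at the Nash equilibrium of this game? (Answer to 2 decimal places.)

97.76 points

For player j, contributing a unit is worthwhile iff 3.8 × (j's share) ≥ 1, i.e. iff j's share is at least 0.2632.
The only share above 0.2632 is Omar's 7/18, contributing 53; the remaining 4 contribute 0. Total contributed: 53.
Sam keeps 53 and receives 3.8 × 53 × 4/18 = 44.76 from the group account, for a payoff of 97.76.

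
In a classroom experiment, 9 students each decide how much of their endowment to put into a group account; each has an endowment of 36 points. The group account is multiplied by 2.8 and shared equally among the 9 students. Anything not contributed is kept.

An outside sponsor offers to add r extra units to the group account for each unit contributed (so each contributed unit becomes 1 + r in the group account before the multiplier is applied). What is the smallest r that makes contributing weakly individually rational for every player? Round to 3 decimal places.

2.214

With matching at rate r, one contributed unit becomes (1 + r) in the group account and returns 2.8 × (1 + r) / 9 to the contributor.
Setting this equal to 1: 1 + r = 9/2.8 = 3.2143.
So the minimum matching rate is r = 3.2143 − 1 = 2.214.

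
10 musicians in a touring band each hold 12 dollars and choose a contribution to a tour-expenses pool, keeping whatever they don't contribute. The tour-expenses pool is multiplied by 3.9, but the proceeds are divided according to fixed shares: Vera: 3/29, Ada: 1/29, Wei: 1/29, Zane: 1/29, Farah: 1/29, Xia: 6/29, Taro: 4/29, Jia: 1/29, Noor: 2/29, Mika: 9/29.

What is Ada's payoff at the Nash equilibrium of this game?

13.61 dollars

Player j's private return per contributed unit is 3.9 × (j's share). Contributing is weakly dominant for j when that share is at least 1/3.9 = 0.2564, and contributing 0 is dominant otherwise.
Only Mika (9/29) clears that bar, contributing 12; the remaining 9 contribute 0. Total contributed: 12.
Ada keeps 12 and receives 3.9 × 12 × 1/29 = 1.61 from the tour-expenses pool, for a payoff of 13.61.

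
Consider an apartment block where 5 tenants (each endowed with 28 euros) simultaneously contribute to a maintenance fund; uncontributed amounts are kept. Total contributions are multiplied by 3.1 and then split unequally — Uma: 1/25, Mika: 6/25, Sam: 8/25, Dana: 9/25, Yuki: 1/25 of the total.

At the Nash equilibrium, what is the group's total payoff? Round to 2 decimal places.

198.80 euros

A player with share s gets back 3.1·s per unit contributed, so full contribution is dominant for anyone with s > 1/3.1 = 0.3226 and zero contribution is dominant for anyone below.
Only Dana (9/25) clears that bar, contributing 28; the remaining 4 contribute 0. Total contributed: 28.
The maintenance fund pays out 3.1 × 28 = 86.80 in total (split across the unequal shares, but the aggregate is all that matters for the group sum).
The 4 free-riders keep 28 each, adding 112. Group total = 112 + 86.80 = 198.80.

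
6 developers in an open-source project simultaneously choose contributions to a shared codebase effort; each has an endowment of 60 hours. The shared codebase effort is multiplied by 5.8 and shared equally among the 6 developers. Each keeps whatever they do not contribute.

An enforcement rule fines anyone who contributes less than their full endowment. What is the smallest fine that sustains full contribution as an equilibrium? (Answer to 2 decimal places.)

2.00 hours

Given the others contribute fully, the best deviation is to contribute 0 (any partial contribution still incurs the fine and gives up units whose private return 0.9667 is below 1).
Deviating from 60 to 0 saves 60 hours but forfeits the deviator's share of the drop in the shared codebase effort: 5.8/6 × 60 = 58.00.
So the deviation gain is 60 − 58.00 = 2.00, and the fine must be at least 2.00 hours to wipe it out.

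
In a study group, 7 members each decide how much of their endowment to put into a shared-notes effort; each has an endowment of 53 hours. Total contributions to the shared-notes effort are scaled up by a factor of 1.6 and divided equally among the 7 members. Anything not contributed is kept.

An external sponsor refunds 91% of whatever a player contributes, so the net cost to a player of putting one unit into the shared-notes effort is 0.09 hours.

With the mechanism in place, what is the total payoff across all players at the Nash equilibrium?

931.21 hours

The effective private return per unit is now (1.6/7) / 0.09 = 2.5397 > 1, so every player's dominant strategy flips to full contribution.
At the Nash equilibrium everyone contributes 53. Group total payoff = 7 × (53 × 0.91 + 1.6 × 53) = 931.21.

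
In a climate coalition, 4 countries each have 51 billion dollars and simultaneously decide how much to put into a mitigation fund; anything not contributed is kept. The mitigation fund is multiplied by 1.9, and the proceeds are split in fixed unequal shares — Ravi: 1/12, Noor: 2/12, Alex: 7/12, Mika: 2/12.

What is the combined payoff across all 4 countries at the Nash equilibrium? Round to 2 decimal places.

Player j's private return per contributed unit is 1.9 × (j's share). Contributing is weakly dominant for j when that share is at least 1/1.9 = 0.5263, and contributing 0 is dominant otherwise.
Alex alone (share 7/12) is above the threshold, contributing 51; the remaining 3 contribute 0. Total contributed: 51.
The mitigation fund pays out 1.9 × 51 = 96.90 in total (split across the unequal shares, but the aggregate is all that matters for the group sum).
The 3 free-riders keep 51 each, adding 153. Group total = 153 + 96.90 = 249.90.

249.90 billion dollars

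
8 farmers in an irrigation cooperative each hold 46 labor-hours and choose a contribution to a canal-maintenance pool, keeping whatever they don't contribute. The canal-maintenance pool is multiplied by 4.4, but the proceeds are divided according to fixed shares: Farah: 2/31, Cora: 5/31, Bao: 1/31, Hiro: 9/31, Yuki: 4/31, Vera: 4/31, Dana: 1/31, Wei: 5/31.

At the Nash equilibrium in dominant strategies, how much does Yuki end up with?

Each unit j contributes comes back to j as 4.4 × (j's share), so j prefers to contribute only if that share exceeds 1/4.4 = 0.2273; otherwise keeping the unit dominates.
Hiro alone (share 9/31) is above the threshold, contributing 46; the remaining 7 contribute 0. Total contributed: 46.
Yuki keeps 46 and receives 4.4 × 46 × 4/31 = 26.12 from the canal-maintenance pool, for a payoff of 72.12.

72.12 labor-hours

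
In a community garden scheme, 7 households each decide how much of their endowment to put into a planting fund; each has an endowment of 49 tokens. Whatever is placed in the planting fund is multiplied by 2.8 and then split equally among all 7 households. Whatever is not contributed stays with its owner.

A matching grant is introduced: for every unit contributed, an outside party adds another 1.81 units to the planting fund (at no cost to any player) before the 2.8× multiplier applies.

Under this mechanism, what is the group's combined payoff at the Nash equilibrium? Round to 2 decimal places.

2698.72 tokens

The effective private return per unit is now 2.8 × 2.81 / 7 = 1.1240 > 1, so every player's dominant strategy flips to full contribution.
At the Nash equilibrium everyone contributes 49. Group total payoff = 2.8 × 2.81 × 343 = 2698.72.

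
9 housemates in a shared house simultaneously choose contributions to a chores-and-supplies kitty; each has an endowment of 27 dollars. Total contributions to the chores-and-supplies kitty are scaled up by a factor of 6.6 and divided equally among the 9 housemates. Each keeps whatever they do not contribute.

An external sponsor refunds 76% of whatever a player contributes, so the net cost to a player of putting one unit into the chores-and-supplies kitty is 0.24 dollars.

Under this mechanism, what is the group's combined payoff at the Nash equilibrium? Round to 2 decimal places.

1788.48 dollars

With the mechanism, a contributed unit returns (6.6/9) / 0.24 = 3.0556 per unit of net cost to the contributor — now above 1 — so contributing fully is weakly dominant for every player.
So the Nash equilibrium is full contribution by all 9; the group earns 9 × (27 × 0.76 + 6.6 × 27) = 1788.48.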